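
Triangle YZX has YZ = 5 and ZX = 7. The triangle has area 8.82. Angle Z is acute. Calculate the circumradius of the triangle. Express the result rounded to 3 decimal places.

From area = ½·YZ·ZX·sin Z, we get sin Z = 2·area/(YZ·ZX) ≈ 0.50400.
Taking the acute solution, ∠Z ≈ 30.26°.
Law of cosines then gives XY ≈ 3.6798.
Circumradius = XY/(2 sin Z) ≈ 3.6506.

R ≈ 3.651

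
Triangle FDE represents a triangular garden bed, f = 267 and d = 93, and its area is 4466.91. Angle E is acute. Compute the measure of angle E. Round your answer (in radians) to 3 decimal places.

From area = ½·f·d·sin E, we get sin E = 2·area/(f·d) ≈ 0.35978.
Taking the acute solution, ∠E ≈ 0.3680 rad.

0.368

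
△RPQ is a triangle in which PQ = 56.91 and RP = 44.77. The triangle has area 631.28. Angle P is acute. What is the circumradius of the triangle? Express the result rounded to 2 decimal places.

From area = ½·RP·PQ·sin P, we get sin P = 2·area/(RP·PQ) ≈ 0.49554.
Taking the acute solution, ∠P ≈ 29.71°.
Law of cosines then gives QR ≈ 28.584.
Circumradius = QR/(2 sin P) ≈ 28.841.

28.84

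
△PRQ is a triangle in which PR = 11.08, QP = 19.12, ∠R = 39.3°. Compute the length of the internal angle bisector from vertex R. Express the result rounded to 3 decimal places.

14.693

Law of sines: sin Q = PR·sin R/QP ≈ 0.36704.
Since QP ≥ PR, only the acute value applies: ∠Q ≈ 21.53°.
Then ∠P = 180° − ∠R − ∠Q ≈ 119.17°.
Law of sines gives RQ = QP·sin P/sin R ≈ 26.36.
The bisector from R has length 2·PR·RQ·cos(∠R/2)/(PR+RQ) ≈ 14.693.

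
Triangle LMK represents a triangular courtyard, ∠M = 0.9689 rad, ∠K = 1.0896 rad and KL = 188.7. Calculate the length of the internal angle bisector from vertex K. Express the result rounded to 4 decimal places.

t_K ≈ 166.9718

The third angle is ∠L = π − ∠M − ∠K = 1.0831 rad.
Law of sines: MK = KL·sin L/sin M ≈ 202.24.
Law of sines: LM = KL·sin K/sin M ≈ 202.93.
The bisector from K has length 2·MK·KL·cos(∠K/2)/(MK+KL) ≈ 166.97.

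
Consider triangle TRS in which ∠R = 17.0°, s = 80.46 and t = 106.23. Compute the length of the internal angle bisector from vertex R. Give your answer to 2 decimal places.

90.56

By the law of cosines, r² = s² + t² − 2·s·t·cos R = 1411, so r ≈ 37.564.
The bisector from R has length 2·s·t·cos(∠R/2)/(s+t) ≈ 90.561.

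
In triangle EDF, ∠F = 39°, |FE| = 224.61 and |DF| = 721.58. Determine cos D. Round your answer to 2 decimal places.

0.97

By the law of cosines, |ED|² = |DF|² + |FE|² − 2·|DF|·|FE|·cos F = 3.1922e+05, so |ED| ≈ 564.99.
Law of cosines again: cos D = (|ED|² + |DF|² − |FE|²)/(2·|ED|·|DF|) ≈ 0.96820, so ∠D ≈ 14.49°.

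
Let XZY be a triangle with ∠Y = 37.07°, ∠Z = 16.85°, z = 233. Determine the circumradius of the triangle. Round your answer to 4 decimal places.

R ≈ 401.9083

The third angle is ∠X = 180° − ∠Z − ∠Y = 126.08°.
Law of sines: x = z·sin X/sin Z ≈ 649.64.
Law of sines: y = z·sin Y/sin Z ≈ 484.53.
Circumradius = z/(2 sin Z) ≈ 401.91.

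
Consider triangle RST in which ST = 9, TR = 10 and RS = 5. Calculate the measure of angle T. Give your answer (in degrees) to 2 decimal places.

By the law of cosines, cos T = (ST² + TR² − RS²) / (2·ST·TR) ≈ 0.86667, so ∠T ≈ 29.93°.

∠T ≈ 29.93°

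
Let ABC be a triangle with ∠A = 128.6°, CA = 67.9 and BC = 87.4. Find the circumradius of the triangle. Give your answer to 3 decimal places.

R ≈ 55.917

Law of sines: sin B = CA·sin A/BC ≈ 0.60715.
Since BC ≥ CA, only the acute value applies: ∠B ≈ 37.38°.
Then ∠C = 180° − ∠A − ∠B ≈ 14.02°.
Law of sines gives AB = BC·sin C/sin A ≈ 27.085.
Circumradius = BC/(2 sin A) ≈ 55.917.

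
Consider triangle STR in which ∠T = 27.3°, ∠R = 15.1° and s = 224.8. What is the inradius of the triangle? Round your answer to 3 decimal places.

The third angle is ∠S = 180° − ∠T − ∠R = 137.60°.
Law of sines: t = s·sin T/sin S ≈ 152.91.
Law of sines: r = s·sin R/sin S ≈ 86.847.
Area = ½·s·t·sin R ≈ 4477.2.
Semiperimeter p = (224.8+152.91+86.847)/2 = 232.28.
Inradius = area/p = 4477.2/232.28 ≈ 19.275.

19.275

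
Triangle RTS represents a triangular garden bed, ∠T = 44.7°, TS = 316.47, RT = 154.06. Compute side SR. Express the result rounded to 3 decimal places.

233.618

By the law of cosines, SR² = RT² + TS² − 2·RT·TS·cos T = 54577, so SR ≈ 233.62.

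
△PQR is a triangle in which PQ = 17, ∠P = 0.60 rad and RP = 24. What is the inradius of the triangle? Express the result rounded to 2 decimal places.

4.20

By the law of cosines, QR² = RP² + PQ² − 2·RP·PQ·cos P = 191.53, so QR ≈ 13.839.
Area = ½·RP·PQ·sin P ≈ 115.19.
Semiperimeter s = (13.839+24+17)/2 = 27.42.
Inradius = area/s = 115.19/27.42 ≈ 4.2009.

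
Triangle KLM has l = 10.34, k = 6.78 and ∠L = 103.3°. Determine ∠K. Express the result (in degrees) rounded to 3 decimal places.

Law of sines: sin K = k·sin L/l ≈ 0.63812.
Since l ≥ k, only the acute value applies: ∠K ≈ 39.65°.
Then ∠M = 180° − ∠L − ∠K ≈ 37.05°.

39.652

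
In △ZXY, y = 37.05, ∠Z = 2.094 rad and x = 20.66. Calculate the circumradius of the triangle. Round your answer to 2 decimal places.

R ≈ 29.23

By the law of cosines, z² = x² + y² − 2·x·y·cos Z = 2564.5, so z ≈ 50.641.
Area = ½·x·y·sin Z ≈ 331.53.
Circumradius = z/(2 sin Z) ≈ 29.231.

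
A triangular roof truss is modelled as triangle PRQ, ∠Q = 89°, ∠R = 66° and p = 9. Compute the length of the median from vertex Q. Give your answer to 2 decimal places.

m_Q ≈ 10.79

The third angle is ∠P = 180° − ∠R − ∠Q = 25.00°.
Law of sines: r = p·sin R/sin P ≈ 19.455.
Law of sines: q = p·sin Q/sin P ≈ 21.293.
Median from Q: ½√(2·p² + 2·r² − q²) ≈ 10.789.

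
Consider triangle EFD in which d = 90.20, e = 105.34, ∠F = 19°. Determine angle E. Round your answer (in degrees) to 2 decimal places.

By the law of cosines, f² = d² + e² − 2·d·e·cos F = 1264.5, so f ≈ 35.56.
Law of cosines again: cos E = (f² + d² − e²)/(2·f·d) ≈ -0.26436, so ∠E ≈ 105.33°.

∠E ≈ 105.33°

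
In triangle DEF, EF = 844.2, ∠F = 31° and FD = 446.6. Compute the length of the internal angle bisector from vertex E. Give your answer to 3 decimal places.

t_E ≈ 623.116

By the law of cosines, DE² = EF² + FD² − 2·EF·FD·cos F = 2.6579e+05, so DE ≈ 515.55.
Law of cosines again: cos E = (DE² + EF² − FD²)/(2·DE·EF) ≈ 0.89495, so ∠E ≈ 26.50°.
The bisector from E has length 2·DE·EF·cos(∠E/2)/(DE+EF) ≈ 623.12.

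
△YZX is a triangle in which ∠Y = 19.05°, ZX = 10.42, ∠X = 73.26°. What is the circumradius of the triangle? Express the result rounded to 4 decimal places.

The third angle is ∠Z = 180° − ∠X − ∠Y = 87.69°.
Law of sines: XY = ZX·sin Z/sin Y ≈ 31.899.
Law of sines: YZ = ZX·sin X/sin Y ≈ 30.572.
Circumradius = ZX/(2 sin Y) ≈ 15.962.

15.9623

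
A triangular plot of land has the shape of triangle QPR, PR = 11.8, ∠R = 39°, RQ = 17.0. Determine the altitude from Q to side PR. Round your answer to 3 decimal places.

By the law of cosines, QP² = PR² + RQ² − 2·PR·RQ·cos R = 116.45, so QP ≈ 10.791.
Area = ½·PR·RQ·sin R ≈ 63.121.
The altitude from Q has length 2·area/PR ≈ 10.698.

h_Q ≈ 10.698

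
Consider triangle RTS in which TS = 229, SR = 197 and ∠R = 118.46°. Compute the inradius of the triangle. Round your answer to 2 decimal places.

20.10

Law of sines: sin T = SR·sin R/TS ≈ 0.75630.
Since TS ≥ SR, only the acute value applies: ∠T ≈ 49.14°.
Then ∠S = 180° − ∠R − ∠T ≈ 12.40°.
Law of sines gives RT = TS·sin S/sin R ≈ 55.938.
Area = ½·TS·SR·sin S ≈ 4844.
Semiperimeter s = (229+197+55.938)/2 = 240.97.
Inradius = area/s = 4844/240.97 ≈ 20.102.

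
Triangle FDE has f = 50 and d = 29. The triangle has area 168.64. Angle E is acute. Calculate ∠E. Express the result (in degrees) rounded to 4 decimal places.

From area = ½·f·d·sin E, we get sin E = 2·area/(f·d) ≈ 0.23261.
Taking the acute solution, ∠E ≈ 13.45°.

∠E ≈ 13.4506°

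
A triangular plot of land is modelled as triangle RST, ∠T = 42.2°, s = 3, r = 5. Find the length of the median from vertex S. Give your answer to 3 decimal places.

By the law of cosines, t² = r² + s² − 2·r·s·cos T = 11.776, so t ≈ 3.4316.
Median from S: ½√(2·t² + 2·r² − s²) ≈ 4.0172.

m_S ≈ 4.017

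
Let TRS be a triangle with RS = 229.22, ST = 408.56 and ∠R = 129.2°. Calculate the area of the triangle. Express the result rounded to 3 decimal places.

Law of sines: sin T = RS·sin R/ST ≈ 0.43478.
Since ST ≥ RS, only the acute value applies: ∠T ≈ 25.77°.
Then ∠S = 180° − ∠R − ∠T ≈ 25.03°.
Law of sines gives TR = ST·sin S/sin R ≈ 223.05.
Area = ½·ST·RS·sin S ≈ 19810.

area ≈ 19810.493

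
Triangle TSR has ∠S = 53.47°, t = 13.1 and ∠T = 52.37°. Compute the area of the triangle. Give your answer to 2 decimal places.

area ≈ 83.75

The third angle is ∠R = 180° − ∠T − ∠S = 74.16°.
Law of sines: s = t·sin S/sin T ≈ 13.291.
Law of sines: r = t·sin R/sin T ≈ 15.913.
Area = ½·t·s·sin R ≈ 83.753.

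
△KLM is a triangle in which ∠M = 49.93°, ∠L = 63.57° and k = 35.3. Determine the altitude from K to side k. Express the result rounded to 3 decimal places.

The third angle is ∠K = 180° − ∠L − ∠M = 66.50°.
Law of sines: l = k·sin L/sin K ≈ 34.469.
Law of sines: m = k·sin M/sin K ≈ 29.457.
Area = ½·k·l·sin M ≈ 465.57.
The altitude from K has length 2·area/k ≈ 26.378.

26.378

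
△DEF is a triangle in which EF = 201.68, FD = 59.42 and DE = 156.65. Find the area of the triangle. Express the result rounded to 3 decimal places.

area ≈ 3424.941

Semiperimeter s = (201.68 + 59.42 + 156.65)/2 = 208.88.
Heron's formula: area = √(208.88·7.195·149.45·52.225) ≈ 3424.9.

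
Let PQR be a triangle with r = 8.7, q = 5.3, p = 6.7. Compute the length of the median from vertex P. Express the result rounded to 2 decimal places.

m_P ≈ 6.38

Median from P: ½√(2·q² + 2·r² − p²) ≈ 6.3771.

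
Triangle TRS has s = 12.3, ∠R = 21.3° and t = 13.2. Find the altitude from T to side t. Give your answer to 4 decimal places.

By the law of cosines, r² = s² + t² − 2·s·t·cos R = 22.991, so r ≈ 4.7949.
Area = ½·s·t·sin R ≈ 29.489.
The altitude from T has length 2·area/t ≈ 4.468.

4.4680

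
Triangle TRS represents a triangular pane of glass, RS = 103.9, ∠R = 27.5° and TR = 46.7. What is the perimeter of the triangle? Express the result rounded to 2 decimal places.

perimeter ≈ 216.69

By the law of cosines, ST² = TR² + RS² − 2·TR·RS·cos R = 4368.3, so ST ≈ 66.093.
Semiperimeter s = (103.9+66.093+46.7)/2 = 108.35.
Perimeter = 103.9 + 66.093 + 46.7 = 216.69.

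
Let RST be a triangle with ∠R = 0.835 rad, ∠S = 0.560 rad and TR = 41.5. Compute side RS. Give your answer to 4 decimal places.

The third angle is ∠T = π − ∠R − ∠S = 1.747 rad.
Law of sines: RS = TR·sin T/sin S ≈ 76.923.

76.9229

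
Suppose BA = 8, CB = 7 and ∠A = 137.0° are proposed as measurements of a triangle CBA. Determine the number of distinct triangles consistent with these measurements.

BA·sin A = 8·sin(137.0°) ≈ 5.456.
Since ∠A is not acute, a triangle exists only if CB > BA; here CB ≤ BA, so there is no triangle.

0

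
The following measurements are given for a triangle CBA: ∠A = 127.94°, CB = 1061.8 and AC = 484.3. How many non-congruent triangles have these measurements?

1

AC·sin A = 484.3·sin(127.94°) ≈ 381.9.
Since ∠A is not acute, a triangle exists only if CB > AC; here CB > AC, so there is exactly one triangle.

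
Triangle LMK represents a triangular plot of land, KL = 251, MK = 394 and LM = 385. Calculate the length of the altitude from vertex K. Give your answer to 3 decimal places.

Semiperimeter s = (394 + 251 + 385)/2 = 515.
Heron's formula: area = √(515·121·264·130) ≈ 46246.
The altitude from K has length 2·area/LM ≈ 240.24.

h_K ≈ 240.237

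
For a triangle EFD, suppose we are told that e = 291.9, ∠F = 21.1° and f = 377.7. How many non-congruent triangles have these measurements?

e·sin F = 291.9·sin(21.1°) ≈ 105.1.
Since f ≥ e, exactly one triangle exists.

1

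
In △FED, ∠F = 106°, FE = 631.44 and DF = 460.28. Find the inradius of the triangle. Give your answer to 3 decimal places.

By the law of cosines, ED² = DF² + FE² − 2·DF·FE·cos F = 7.708e+05, so ED ≈ 877.95.
Area = ½·DF·FE·sin F ≈ 1.3969e+05.
Semiperimeter s = (877.95+460.28+631.44)/2 = 984.83.
Inradius = area/s = 1.3969e+05/984.83 ≈ 141.84.

r ≈ 141.841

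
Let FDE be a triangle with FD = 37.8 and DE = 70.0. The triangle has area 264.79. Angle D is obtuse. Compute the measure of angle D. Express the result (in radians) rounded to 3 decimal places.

∠D ≈ 2.940 rad

From area = ½·FD·DE·sin D, we get sin D = 2·area/(FD·DE) ≈ 0.20014.
Taking the obtuse solution, ∠D ≈ 2.940 rad.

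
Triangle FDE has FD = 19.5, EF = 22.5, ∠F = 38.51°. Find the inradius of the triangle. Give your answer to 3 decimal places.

By the law of cosines, DE² = EF² + FD² − 2·EF·FD·cos F = 199.86, so DE ≈ 14.137.
Area = ½·EF·FD·sin F ≈ 136.59.
Semiperimeter s = (14.137+22.5+19.5)/2 = 28.069.
Inradius = area/s = 136.59/28.069 ≈ 4.8664.

r ≈ 4.866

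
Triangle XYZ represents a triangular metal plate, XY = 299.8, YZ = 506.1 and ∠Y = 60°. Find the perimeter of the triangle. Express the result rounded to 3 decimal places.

1246.682

By the law of cosines, ZX² = XY² + YZ² − 2·XY·YZ·cos Y = 1.9429e+05, so ZX ≈ 440.78.
Semiperimeter s = (506.1+440.78+299.8)/2 = 623.34.
Perimeter = 506.1 + 440.78 + 299.8 = 1246.7.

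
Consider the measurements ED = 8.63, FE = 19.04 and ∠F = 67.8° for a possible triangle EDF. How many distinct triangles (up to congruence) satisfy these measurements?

0

FE·sin F = 19.04·sin(67.8°) ≈ 17.63.
Since ED = 8.63 < 17.63 = FE sin F, no triangle exists.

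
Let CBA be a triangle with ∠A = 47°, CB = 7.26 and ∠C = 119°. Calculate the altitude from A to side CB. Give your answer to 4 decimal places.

The third angle is ∠B = 180° − ∠A − ∠C = 14.00°.
Law of sines: BA = CB·sin C/sin A ≈ 8.6822.
Law of sines: AC = CB·sin B/sin A ≈ 2.4015.
Area = ½·CB·BA·sin B ≈ 7.6245.
The altitude from A has length 2·area/CB ≈ 2.1004.

2.1004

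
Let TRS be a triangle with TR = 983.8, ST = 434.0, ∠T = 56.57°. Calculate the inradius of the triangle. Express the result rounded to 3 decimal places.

By the law of cosines, RS² = ST² + TR² − 2·ST·TR·cos T = 6.8577e+05, so RS ≈ 828.11.
Area = ½·ST·TR·sin T ≈ 1.7817e+05.
Semiperimeter s = (828.11+434+983.8)/2 = 1123.
Inradius = area/s = 1.7817e+05/1123 ≈ 158.66.

158.658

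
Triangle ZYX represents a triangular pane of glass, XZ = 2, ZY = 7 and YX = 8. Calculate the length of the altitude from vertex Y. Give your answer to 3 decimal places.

Semiperimeter s = (8 + 2 + 7)/2 = 8.5.
Heron's formula: area = √(8.5·0.5·6.5·1.5) ≈ 6.4372.
The altitude from Y has length 2·area/XZ ≈ 6.4372.

h_Y ≈ 6.437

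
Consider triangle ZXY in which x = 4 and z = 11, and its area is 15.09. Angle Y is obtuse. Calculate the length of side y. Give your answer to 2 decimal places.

From area = ½·z·x·sin Y, we get sin Y = 2·area/(z·x) ≈ 0.68591.
Taking the obtuse solution, ∠Y ≈ 136.69°.
Law of cosines then gives y ≈ 14.179.

14.18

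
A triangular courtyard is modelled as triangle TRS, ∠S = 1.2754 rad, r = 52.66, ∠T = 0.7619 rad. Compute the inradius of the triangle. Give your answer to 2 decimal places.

13.69

The third angle is ∠R = π − ∠S − ∠T = 1.1043 rad.
Law of sines: t = r·sin T/sin R ≈ 40.7.
Law of sines: s = r·sin S/sin R ≈ 56.406.
Area = ½·r·t·sin S ≈ 1025.2.
Semiperimeter p = (40.7+52.66+56.406)/2 = 74.883.
Inradius = area/p = 1025.2/74.883 ≈ 13.691.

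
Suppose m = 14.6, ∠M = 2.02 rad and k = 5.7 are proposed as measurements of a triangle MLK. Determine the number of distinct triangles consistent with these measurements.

k·sin M = 5.7·sin(2.02 rad) ≈ 5.135.
Since ∠M is not acute, a triangle exists only if m > k; here m > k, so there is exactly one triangle.

1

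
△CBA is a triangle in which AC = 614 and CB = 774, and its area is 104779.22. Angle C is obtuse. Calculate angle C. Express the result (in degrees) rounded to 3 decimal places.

From area = ½·AC·CB·sin C, we get sin C = 2·area/(AC·CB) ≈ 0.44096.
Taking the obtuse solution, ∠C ≈ 153.84°.

∠C ≈ 153.835°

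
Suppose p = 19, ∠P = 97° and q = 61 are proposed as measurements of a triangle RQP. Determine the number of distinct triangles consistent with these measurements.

0

q·sin P = 61·sin(97°) ≈ 60.55.
Since ∠P is not acute, a triangle exists only if p > q; here p ≤ q, so there is no triangle.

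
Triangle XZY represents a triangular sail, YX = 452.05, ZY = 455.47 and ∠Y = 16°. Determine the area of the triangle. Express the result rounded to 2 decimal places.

Area = ½·ZY·YX·sin Y ≈ 28376.

28376.21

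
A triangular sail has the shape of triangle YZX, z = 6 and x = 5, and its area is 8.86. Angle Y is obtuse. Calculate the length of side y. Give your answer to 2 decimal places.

From area = ½·z·x·sin Y, we get sin Y = 2·area/(z·x) ≈ 0.59067.
Taking the obtuse solution, ∠Y ≈ 143.80°.
Law of cosines then gives y ≈ 10.46.

10.46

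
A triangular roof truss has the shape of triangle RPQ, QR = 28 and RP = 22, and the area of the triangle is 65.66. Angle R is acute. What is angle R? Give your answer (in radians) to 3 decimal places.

0.215

From area = ½·QR·RP·sin R, we get sin R = 2·area/(QR·RP) ≈ 0.21318.
Taking the acute solution, ∠R ≈ 0.215 rad.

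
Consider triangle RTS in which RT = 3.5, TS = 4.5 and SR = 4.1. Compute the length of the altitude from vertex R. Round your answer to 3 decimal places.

h_R ≈ 3.035

Semiperimeter s = (4.5 + 4.1 + 3.5)/2 = 6.05.
Heron's formula: area = √(6.05·1.55·1.95·2.55) ≈ 6.8286.
The altitude from R has length 2·area/TS ≈ 3.0349.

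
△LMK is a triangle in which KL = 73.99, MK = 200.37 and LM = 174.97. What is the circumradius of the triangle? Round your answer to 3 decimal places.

By the law of cosines, cos L = (KL² + LM² − MK²) / (2·KL·LM) ≈ -0.15677, so ∠L ≈ 99.02°.
Circumradius = MK/(2 sin L) ≈ 101.44.

101.439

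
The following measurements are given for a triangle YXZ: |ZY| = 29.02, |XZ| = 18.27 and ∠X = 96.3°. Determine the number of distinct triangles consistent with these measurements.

1

|XZ|·sin X = 18.27·sin(96.3°) ≈ 18.16.
Since ∠X is not acute, a triangle exists only if |ZY| > |XZ|; here |ZY| > |XZ|, so there is exactly one triangle.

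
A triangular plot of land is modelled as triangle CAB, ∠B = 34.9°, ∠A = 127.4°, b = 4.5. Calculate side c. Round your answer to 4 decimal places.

The third angle is ∠C = 180° − ∠A − ∠B = 17.70°.
Law of sines: c = b·sin C/sin B ≈ 2.3913.

2.3913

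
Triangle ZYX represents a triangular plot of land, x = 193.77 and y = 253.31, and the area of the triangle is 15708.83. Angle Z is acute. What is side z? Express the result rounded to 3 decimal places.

162.141

From area = ½·y·x·sin Z, we get sin Z = 2·area/(y·x) ≈ 0.64008.
Taking the acute solution, ∠Z ≈ 39.80°.
Law of cosines then gives z ≈ 162.14.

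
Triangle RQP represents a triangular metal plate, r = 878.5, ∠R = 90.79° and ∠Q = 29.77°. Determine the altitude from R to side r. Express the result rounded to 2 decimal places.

The third angle is ∠P = 180° − ∠R − ∠Q = 59.44°.
Law of sines: q = r·sin Q/sin R ≈ 436.23.
Law of sines: p = r·sin P/sin R ≈ 756.55.
Area = ½·r·q·sin P ≈ 1.65e+05.
The altitude from R has length 2·area/r ≈ 375.64.

h_R ≈ 375.64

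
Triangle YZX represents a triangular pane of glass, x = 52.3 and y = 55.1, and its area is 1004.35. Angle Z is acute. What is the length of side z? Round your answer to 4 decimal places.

From area = ½·x·y·sin Z, we get sin Z = 2·area/(x·y) ≈ 0.69705.
Taking the acute solution, ∠Z ≈ 44.19°.
Law of cosines then gives z ≈ 40.481.

40.4815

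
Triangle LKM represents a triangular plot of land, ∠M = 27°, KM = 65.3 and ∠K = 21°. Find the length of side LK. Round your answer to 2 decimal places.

39.89

The third angle is ∠L = 180° − ∠K − ∠M = 132.00°.
Law of sines: LK = KM·sin M/sin L ≈ 39.892.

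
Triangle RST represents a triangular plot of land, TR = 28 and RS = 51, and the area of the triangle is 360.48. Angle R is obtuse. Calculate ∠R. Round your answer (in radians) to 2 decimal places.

∠R ≈ 2.61 rad

From area = ½·TR·RS·sin R, we get sin R = 2·area/(TR·RS) ≈ 0.50487.
Taking the obtuse solution, ∠R ≈ 2.612 rad.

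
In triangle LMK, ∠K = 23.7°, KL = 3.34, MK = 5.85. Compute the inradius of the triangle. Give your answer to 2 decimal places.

By the law of cosines, LM² = MK² + KL² − 2·MK·KL·cos K = 9.5958, so LM ≈ 3.0977.
Area = ½·MK·KL·sin K ≈ 3.9268.
Semiperimeter s = (5.85+3.34+3.0977)/2 = 6.1439.
Inradius = area/s = 3.9268/6.1439 ≈ 0.63915.

r ≈ 0.64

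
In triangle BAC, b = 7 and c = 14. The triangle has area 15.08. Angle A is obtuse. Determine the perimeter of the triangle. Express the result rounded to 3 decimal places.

perimeter ≈ 41.772

From area = ½·c·b·sin A, we get sin A = 2·area/(c·b) ≈ 0.30776.
Taking the obtuse solution, ∠A ≈ 162.08°.
Law of cosines then gives a ≈ 20.772.
Perimeter = 7 + 20.772 + 14 = 41.772.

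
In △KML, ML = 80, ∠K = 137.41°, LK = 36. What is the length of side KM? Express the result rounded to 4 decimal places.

Law of sines: sin M = LK·sin K/ML ≈ 0.30454.
Since ML ≥ LK, only the acute value applies: ∠M ≈ 17.73°.
Then ∠L = 180° − ∠K − ∠M ≈ 24.86°.
Law of sines gives KM = ML·sin L/sin K ≈ 49.696.

49.6963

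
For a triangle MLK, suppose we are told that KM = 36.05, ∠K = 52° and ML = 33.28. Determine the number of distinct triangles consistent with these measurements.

KM·sin K = 36.05·sin(52°) ≈ 28.41.
Since KM sin K < ML < KM (28.41 < 33.28 < 36.05), two triangles exist.

2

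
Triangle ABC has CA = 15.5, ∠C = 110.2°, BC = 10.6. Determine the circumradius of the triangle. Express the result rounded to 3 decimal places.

R ≈ 11.502

By the law of cosines, AB² = BC² + CA² − 2·BC·CA·cos C = 466.07, so AB ≈ 21.589.
Area = ½·BC·CA·sin C ≈ 77.097.
Circumradius = AB/(2 sin C) ≈ 11.502.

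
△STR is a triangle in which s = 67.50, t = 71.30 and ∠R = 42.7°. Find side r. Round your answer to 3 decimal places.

By the law of cosines, r² = s² + t² − 2·s·t·cos R = 2566, so r ≈ 50.656.

50.656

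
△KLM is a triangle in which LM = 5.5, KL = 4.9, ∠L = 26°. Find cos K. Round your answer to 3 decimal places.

cos K ≈ -0.018

By the law of cosines, MK² = KL² + LM² − 2·KL·LM·cos L = 5.815, so MK ≈ 2.4114.
Law of cosines again: cos K = (MK² + KL² − LM²)/(2·MK·KL) ≈ -0.01798, so ∠K ≈ 91.03°.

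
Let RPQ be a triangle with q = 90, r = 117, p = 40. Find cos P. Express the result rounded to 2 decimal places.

0.96

By the law of cosines, cos P = (q² + r² − p²) / (2·q·r) ≈ 0.95864, so ∠P ≈ 16.54°.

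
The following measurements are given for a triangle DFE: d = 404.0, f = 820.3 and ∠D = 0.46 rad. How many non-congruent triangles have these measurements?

2

f·sin D = 820.3·sin(0.46 rad) ≈ 364.2.
Since f sin D < d < f (364.2 < 404.0 < 820.3), two triangles exist.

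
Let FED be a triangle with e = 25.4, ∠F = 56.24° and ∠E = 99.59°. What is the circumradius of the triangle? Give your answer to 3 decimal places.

R ≈ 12.880

The third angle is ∠D = 180° − ∠F − ∠E = 24.17°.
Law of sines: f = e·sin F/sin E ≈ 21.416.
Law of sines: d = e·sin D/sin E ≈ 10.547.
Circumradius = e/(2 sin E) ≈ 12.88.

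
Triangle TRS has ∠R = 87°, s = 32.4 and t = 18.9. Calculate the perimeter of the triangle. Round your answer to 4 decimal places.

perimeter ≈ 87.9452

By the law of cosines, r² = s² + t² − 2·s·t·cos R = 1342.9, so r ≈ 36.645.
Semiperimeter p = (18.9+36.645+32.4)/2 = 43.973.
Perimeter = 18.9 + 36.645 + 32.4 = 87.945.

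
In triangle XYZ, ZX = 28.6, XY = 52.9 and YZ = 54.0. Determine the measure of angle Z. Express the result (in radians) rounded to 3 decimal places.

By the law of cosines, cos Z = (YZ² + ZX² − XY²) / (2·YZ·ZX) ≈ 0.30288, so ∠Z ≈ 1.2631 rad.

∠Z ≈ 1.263 rad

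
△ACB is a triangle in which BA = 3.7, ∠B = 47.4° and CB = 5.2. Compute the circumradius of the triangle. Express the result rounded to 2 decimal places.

By the law of cosines, AC² = CB² + BA² − 2·CB·BA·cos B = 14.684, so AC ≈ 3.8319.
Area = ½·CB·BA·sin B ≈ 7.0813.
Circumradius = AC/(2 sin B) ≈ 2.6029.

2.60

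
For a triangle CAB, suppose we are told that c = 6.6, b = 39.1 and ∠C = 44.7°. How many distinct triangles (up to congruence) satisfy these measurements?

b·sin C = 39.1·sin(44.7°) ≈ 27.5.
Since c = 6.6 < 27.5 = b sin C, no triangle exists.

0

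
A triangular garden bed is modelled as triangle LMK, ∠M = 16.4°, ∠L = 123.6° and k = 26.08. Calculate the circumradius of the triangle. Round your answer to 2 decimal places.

R ≈ 20.29

The third angle is ∠K = 180° − ∠L − ∠M = 40.00°.
Law of sines: l = k·sin L/sin K ≈ 33.794.
Law of sines: m = k·sin M/sin K ≈ 11.456.
Circumradius = k/(2 sin K) ≈ 20.287.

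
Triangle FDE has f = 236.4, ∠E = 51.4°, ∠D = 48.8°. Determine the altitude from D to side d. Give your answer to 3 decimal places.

h_D ≈ 184.751

The third angle is ∠F = 180° − ∠D − ∠E = 79.80°.
Law of sines: d = f·sin D/sin F ≈ 180.73.
Law of sines: e = f·sin E/sin F ≈ 187.72.
Area = ½·f·d·sin E ≈ 16695.
The altitude from D has length 2·area/d ≈ 184.75.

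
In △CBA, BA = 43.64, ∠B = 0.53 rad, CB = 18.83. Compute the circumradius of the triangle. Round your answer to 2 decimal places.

By the law of cosines, AC² = CB² + BA² − 2·CB·BA·cos B = 841.01, so AC ≈ 29.
Area = ½·CB·BA·sin B ≈ 207.71.
Circumradius = AC/(2 sin B) ≈ 28.683.

28.68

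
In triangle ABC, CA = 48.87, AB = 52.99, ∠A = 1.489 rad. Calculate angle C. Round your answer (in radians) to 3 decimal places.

By the law of cosines, BC² = CA² + AB² − 2·CA·AB·cos A = 4773, so BC ≈ 69.087.
Law of cosines again: cos C = (BC² + CA² − AB²)/(2·BC·CA) ≈ 0.64470, so ∠C ≈ 0.870 rad.

0.870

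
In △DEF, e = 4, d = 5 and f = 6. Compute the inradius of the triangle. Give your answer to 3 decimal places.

r ≈ 1.323

Semiperimeter s = (5 + 4 + 6)/2 = 7.5.
Heron's formula: area = √(7.5·2.5·3.5·1.5) ≈ 9.9216.
Inradius = area/s = 9.9216/7.5 ≈ 1.3229.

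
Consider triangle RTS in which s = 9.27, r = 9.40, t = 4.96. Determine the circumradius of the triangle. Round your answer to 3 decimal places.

By the law of cosines, cos R = (t² + s² − r²) / (2·t·s) ≈ 0.24114, so ∠R ≈ 76.05°.
Circumradius = r/(2 sin R) ≈ 4.8429.

4.843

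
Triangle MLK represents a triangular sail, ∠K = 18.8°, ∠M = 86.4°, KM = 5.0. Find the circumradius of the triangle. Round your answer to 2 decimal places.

R ≈ 2.59

The third angle is ∠L = 180° − ∠K − ∠M = 74.80°.
Law of sines: LK = KM·sin M/sin L ≈ 5.171.
Law of sines: ML = KM·sin K/sin L ≈ 1.6697.
Circumradius = KM/(2 sin L) ≈ 2.5906.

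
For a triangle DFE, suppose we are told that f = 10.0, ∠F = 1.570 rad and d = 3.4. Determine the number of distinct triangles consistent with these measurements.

d·sin F = 3.4·sin(1.570 rad) ≈ 3.4.
Since f ≥ d, exactly one triangle exists.

1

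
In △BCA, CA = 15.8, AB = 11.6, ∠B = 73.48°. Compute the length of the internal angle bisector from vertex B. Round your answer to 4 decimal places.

t_B ≈ 10.3355

Law of sines: sin C = AB·sin B/CA ≈ 0.70387.
Since CA ≥ AB, only the acute value applies: ∠C ≈ 44.74°.
Then ∠A = 180° − ∠B − ∠C ≈ 61.78°.
Law of sines gives BC = CA·sin A/sin B ≈ 14.522.
The bisector from B has length 2·AB·BC·cos(∠B/2)/(AB+BC) ≈ 10.335.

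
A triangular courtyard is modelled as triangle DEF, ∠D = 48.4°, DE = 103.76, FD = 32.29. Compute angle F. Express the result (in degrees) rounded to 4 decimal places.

∠F ≈ 115.2527°

By the law of cosines, EF² = FD² + DE² − 2·FD·DE·cos D = 7359.9, so EF ≈ 85.79.
Law of cosines again: cos F = (EF² + FD² − DE²)/(2·EF·FD) ≈ -0.42661, so ∠F ≈ 115.25°.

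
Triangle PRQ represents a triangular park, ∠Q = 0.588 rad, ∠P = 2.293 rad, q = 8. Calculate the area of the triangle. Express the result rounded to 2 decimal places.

The third angle is ∠R = π − ∠Q − ∠P = 0.261 rad.
Law of sines: p = q·sin P/sin Q ≈ 10.822.
Law of sines: r = q·sin R/sin Q ≈ 3.7159.
Area = ½·q·p·sin R ≈ 11.153.

11.15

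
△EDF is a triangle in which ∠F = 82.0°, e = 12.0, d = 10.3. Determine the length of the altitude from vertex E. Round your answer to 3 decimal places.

10.200

By the law of cosines, f² = e² + d² − 2·e·d·cos F = 215.69, so f ≈ 14.686.
Area = ½·e·d·sin F ≈ 61.199.
The altitude from E has length 2·area/e ≈ 10.2.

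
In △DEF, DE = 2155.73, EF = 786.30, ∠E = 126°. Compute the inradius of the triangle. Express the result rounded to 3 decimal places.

By the law of cosines, FD² = DE² + EF² − 2·DE·EF·cos E = 7.2581e+06, so FD ≈ 2694.1.
Area = ½·DE·EF·sin E ≈ 6.8566e+05.
Semiperimeter s = (786.3+2694.1+2155.7)/2 = 2818.1.
Inradius = area/s = 6.8566e+05/2818.1 ≈ 243.31.

243.310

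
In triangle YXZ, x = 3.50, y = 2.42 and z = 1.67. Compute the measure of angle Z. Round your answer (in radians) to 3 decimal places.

By the law of cosines, cos Z = (y² + x² − z²) / (2·y·x) ≈ 0.90422, so ∠Z ≈ 0.441 rad.

∠Z ≈ 0.441 rad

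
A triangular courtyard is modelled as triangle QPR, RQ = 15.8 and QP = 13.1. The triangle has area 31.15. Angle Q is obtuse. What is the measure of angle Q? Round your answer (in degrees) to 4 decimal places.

From area = ½·RQ·QP·sin Q, we get sin Q = 2·area/(RQ·QP) ≈ 0.30100.
Taking the obtuse solution, ∠Q ≈ 162.48°.

162.4826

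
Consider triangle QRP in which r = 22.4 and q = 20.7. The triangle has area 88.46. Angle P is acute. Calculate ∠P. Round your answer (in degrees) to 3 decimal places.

From area = ½·q·r·sin P, we get sin P = 2·area/(q·r) ≈ 0.38156.
Taking the acute solution, ∠P ≈ 22.43°.

∠P ≈ 22.430°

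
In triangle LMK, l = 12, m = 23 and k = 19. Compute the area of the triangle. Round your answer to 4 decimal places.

Semiperimeter s = (12 + 23 + 19)/2 = 27.
Heron's formula: area = √(27·15·4·8) ≈ 113.84.

area ≈ 113.8420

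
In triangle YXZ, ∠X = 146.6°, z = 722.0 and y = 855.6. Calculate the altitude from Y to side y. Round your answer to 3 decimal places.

h_Y ≈ 397.447

By the law of cosines, x² = z² + y² − 2·z·y·cos X = 2.2848e+06, so x ≈ 1511.5.
Area = ½·z·y·sin X ≈ 1.7003e+05.
The altitude from Y has length 2·area/y ≈ 397.45.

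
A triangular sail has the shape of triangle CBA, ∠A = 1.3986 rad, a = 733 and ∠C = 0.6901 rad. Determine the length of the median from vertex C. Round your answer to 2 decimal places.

The third angle is ∠B = π − ∠A − ∠C = 1.0529 rad.
Law of sines: c = a·sin C/sin A ≈ 473.64.
Law of sines: b = a·sin B/sin A ≈ 646.43.
Median from C: ½√(2·b² + 2·a² − c²) ≈ 649.23.

m_C ≈ 649.23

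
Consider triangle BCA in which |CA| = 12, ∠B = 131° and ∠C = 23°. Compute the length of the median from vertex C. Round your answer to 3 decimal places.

9.308

The third angle is ∠A = 180° − ∠B − ∠C = 26.00°.
Law of sines: |AB| = |CA|·sin C/sin B ≈ 6.2127.
Law of sines: |BC| = |CA|·sin A/sin B ≈ 6.9702.
Median from C: ½√(2·|BC|² + 2·|CA|² − |AB|²) ≈ 9.3082.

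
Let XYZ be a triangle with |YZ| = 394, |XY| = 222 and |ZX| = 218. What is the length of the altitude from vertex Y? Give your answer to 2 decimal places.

h_Y ≈ 176.99

Semiperimeter s = (394 + 218 + 222)/2 = 417.
Heron's formula: area = √(417·23·199·195) ≈ 19292.
The altitude from Y has length 2·area/|ZX| ≈ 176.99.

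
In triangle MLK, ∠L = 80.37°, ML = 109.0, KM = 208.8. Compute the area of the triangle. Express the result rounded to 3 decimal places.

Law of sines: sin K = ML·sin L/KM ≈ 0.51467.
Since KM ≥ ML, only the acute value applies: ∠K ≈ 30.98°.
Then ∠M = 180° − ∠L − ∠K ≈ 68.65°.
Law of sines gives LK = KM·sin M/sin L ≈ 197.26.
Area = ½·KM·ML·sin M ≈ 10599.

area ≈ 10598.973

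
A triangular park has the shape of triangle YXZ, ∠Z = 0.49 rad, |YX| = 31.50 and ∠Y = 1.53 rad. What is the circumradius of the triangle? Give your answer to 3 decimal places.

The third angle is ∠X = π − ∠Z − ∠Y = 1.122 rad.
Law of sines: |XZ| = |YX|·sin Y/sin Z ≈ 66.876.
Law of sines: |ZY| = |YX|·sin X/sin Z ≈ 60.292.
Circumradius = |YX|/(2 sin Z) ≈ 33.466.

33.466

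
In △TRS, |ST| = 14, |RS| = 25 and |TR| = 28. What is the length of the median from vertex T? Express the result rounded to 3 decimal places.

18.269

Median from T: ½√(2·|ST|² + 2·|TR|² − |RS|²) ≈ 18.269.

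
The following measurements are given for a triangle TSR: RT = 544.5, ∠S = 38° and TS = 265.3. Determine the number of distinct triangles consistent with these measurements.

1

TS·sin S = 265.3·sin(38°) ≈ 163.3.
Since RT ≥ TS, exactly one triangle exists.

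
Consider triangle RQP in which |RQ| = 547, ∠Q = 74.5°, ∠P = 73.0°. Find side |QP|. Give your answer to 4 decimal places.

307.3318

The third angle is ∠R = 180° − ∠Q − ∠P = 32.50°.
Law of sines: |QP| = |RQ|·sin R/sin P ≈ 307.33.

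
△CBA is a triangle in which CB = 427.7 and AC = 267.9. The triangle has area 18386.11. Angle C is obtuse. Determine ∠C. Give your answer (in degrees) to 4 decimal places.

∠C ≈ 161.2809°

From area = ½·AC·CB·sin C, we get sin C = 2·area/(AC·CB) ≈ 0.32093.
Taking the obtuse solution, ∠C ≈ 161.28°.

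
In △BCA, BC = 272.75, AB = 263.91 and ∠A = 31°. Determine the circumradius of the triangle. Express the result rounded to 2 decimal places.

Law of sines: sin C = AB·sin A/BC ≈ 0.49835.
Since BC ≥ AB, only the acute value applies: ∠C ≈ 29.89°.
Then ∠B = 180° − ∠A − ∠C ≈ 119.11°.
Law of sines gives CA = BC·sin B/sin A ≈ 462.68.
Circumradius = BC/(2 sin A) ≈ 264.79.

264.79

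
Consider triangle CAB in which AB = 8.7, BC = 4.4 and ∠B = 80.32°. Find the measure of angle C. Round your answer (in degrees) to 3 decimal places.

By the law of cosines, CA² = AB² + BC² − 2·AB·BC·cos B = 82.177, so CA ≈ 9.0651.
Law of cosines again: cos C = (BC² + CA² − AB²)/(2·BC·CA) ≈ 0.32400, so ∠C ≈ 71.09°.

71.095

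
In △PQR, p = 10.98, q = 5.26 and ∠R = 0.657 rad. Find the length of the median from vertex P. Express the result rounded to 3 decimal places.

3.475

By the law of cosines, r² = p² + q² − 2·p·q·cos R = 56.764, so r ≈ 7.5342.
Median from P: ½√(2·q² + 2·r² − p²) ≈ 3.475.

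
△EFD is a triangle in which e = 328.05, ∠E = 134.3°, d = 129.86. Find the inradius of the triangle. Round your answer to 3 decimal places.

Law of sines: sin D = d·sin E/e ≈ 0.28331.
Since e ≥ d, only the acute value applies: ∠D ≈ 16.46°.
Then ∠F = 180° − ∠E − ∠D ≈ 29.24°.
Law of sines gives f = e·sin F/sin E ≈ 223.91.
Area = ½·e·d·sin F ≈ 10405.
Semiperimeter s = (328.05+223.91+129.86)/2 = 340.91.
Inradius = area/s = 10405/340.91 ≈ 30.522.

r ≈ 30.522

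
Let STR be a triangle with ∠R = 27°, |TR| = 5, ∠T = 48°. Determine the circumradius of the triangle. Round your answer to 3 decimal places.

The third angle is ∠S = 180° − ∠T − ∠R = 105.00°.
Law of sines: |RS| = |TR|·sin T/sin S ≈ 3.8468.
Law of sines: |ST| = |TR|·sin R/sin S ≈ 2.35.
Circumradius = |TR|/(2 sin S) ≈ 2.5882.

2.588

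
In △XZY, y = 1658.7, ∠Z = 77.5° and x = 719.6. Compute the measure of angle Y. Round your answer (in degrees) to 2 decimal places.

∠Y ≈ 77.45°

By the law of cosines, z² = y² + x² − 2·y·x·cos Z = 2.7524e+06, so z ≈ 1659.
Law of cosines again: cos Y = (x² + z² − y²)/(2·x·z) ≈ 0.21735, so ∠Y ≈ 77.45°.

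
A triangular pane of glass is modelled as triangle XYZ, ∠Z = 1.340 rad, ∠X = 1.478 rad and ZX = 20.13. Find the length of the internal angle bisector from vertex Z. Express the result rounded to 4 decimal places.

The third angle is ∠Y = π − ∠Z − ∠X = 0.324 rad.
Law of sines: YZ = ZX·sin X/sin Y ≈ 63.035.
Law of sines: XY = ZX·sin Z/sin Y ≈ 61.628.
The bisector from Z has length 2·YZ·ZX·cos(∠Z/2)/(YZ+ZX) ≈ 23.918.

t_Z ≈ 23.9184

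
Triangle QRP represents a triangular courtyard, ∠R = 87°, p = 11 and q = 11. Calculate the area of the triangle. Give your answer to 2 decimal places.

area ≈ 60.42

Area = ½·p·q·sin R ≈ 60.417.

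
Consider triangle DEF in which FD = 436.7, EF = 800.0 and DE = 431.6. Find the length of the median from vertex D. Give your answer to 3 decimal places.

Median from D: ½√(2·FD² + 2·DE² − EF²) ≈ 168.8.

m_D ≈ 168.798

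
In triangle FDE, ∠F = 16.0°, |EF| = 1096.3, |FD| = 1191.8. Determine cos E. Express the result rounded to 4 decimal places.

By the law of cosines, |DE|² = |EF|² + |FD|² − 2·|EF|·|FD|·cos F = 1.1035e+05, so |DE| ≈ 332.19.
Law of cosines again: cos E = (|DE|² + |EF|² − |FD|²)/(2·|DE|·|EF|) ≈ -0.14851, so ∠E ≈ 98.54°.

cos E ≈ -0.1485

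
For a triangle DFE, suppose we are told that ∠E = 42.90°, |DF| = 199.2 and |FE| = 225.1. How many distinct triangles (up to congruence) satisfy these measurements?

|FE|·sin E = 225.1·sin(42.90°) ≈ 153.2.
Since |FE| sin E < |DF| < |FE| (153.2 < 199.2 < 225.1), two triangles exist.

2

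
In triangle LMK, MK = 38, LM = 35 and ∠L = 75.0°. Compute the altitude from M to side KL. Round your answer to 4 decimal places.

h_M ≈ 33.8074

Law of sines: sin K = LM·sin L/MK ≈ 0.88967.
Since MK ≥ LM, only the acute value applies: ∠K ≈ 62.83°.
Then ∠M = 180° − ∠L − ∠K ≈ 42.17°.
Law of sines gives KL = MK·sin M/sin L ≈ 26.41.
Area = ½·MK·LM·sin M ≈ 446.42.
The altitude from M has length 2·area/KL ≈ 33.807.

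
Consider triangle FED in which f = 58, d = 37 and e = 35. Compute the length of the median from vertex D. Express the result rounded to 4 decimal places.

Median from D: ½√(2·f² + 2·e² − d²) ≈ 44.184.

m_D ≈ 44.1843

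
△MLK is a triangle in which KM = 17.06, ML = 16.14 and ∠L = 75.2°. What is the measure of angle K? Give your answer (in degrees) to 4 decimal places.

Law of sines: sin K = ML·sin L/KM ≈ 0.91469.
Since KM ≥ ML, only the acute value applies: ∠K ≈ 66.16°.
Then ∠M = 180° − ∠L − ∠K ≈ 38.64°.

66.1611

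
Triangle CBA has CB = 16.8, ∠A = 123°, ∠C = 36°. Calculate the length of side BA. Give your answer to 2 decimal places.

The third angle is ∠B = 180° − ∠A − ∠C = 21.00°.
Law of sines: BA = CB·sin C/sin A ≈ 11.774.

11.77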